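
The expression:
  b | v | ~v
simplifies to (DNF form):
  True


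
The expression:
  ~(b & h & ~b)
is always true.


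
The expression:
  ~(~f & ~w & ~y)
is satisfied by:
  {y: True, w: True, f: True}
  {y: True, w: True, f: False}
  {y: True, f: True, w: False}
  {y: True, f: False, w: False}
  {w: True, f: True, y: False}
  {w: True, f: False, y: False}
  {f: True, w: False, y: False}


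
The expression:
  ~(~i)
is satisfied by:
  {i: True}


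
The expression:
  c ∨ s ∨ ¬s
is always true.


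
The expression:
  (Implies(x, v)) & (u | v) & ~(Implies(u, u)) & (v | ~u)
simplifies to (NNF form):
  False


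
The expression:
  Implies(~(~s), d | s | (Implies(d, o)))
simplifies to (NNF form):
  True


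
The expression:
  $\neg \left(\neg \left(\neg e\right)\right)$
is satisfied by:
  {e: False}


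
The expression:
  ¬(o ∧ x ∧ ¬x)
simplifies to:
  True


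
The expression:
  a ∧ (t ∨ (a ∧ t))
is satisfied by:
  {t: True, a: True}


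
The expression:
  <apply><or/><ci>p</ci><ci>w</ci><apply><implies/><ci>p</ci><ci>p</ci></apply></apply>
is always true.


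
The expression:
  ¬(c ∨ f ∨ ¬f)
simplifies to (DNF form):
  False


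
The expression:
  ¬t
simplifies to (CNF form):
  ¬t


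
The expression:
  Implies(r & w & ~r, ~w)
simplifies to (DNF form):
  True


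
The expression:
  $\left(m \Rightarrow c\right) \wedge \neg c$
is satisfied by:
  {c: False, m: False}


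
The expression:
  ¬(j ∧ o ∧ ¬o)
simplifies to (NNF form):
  True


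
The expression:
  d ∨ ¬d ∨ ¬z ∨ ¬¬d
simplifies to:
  True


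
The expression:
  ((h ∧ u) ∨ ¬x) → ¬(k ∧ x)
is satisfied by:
  {h: False, k: False, u: False, x: False}
  {x: True, h: False, k: False, u: False}
  {u: True, h: False, k: False, x: False}
  {x: True, u: True, h: False, k: False}
  {k: True, x: False, h: False, u: False}
  {x: True, k: True, h: False, u: False}
  {u: True, k: True, x: False, h: False}
  {x: True, u: True, k: True, h: False}
  {h: True, u: False, k: False, x: False}
  {x: True, h: True, u: False, k: False}
  {u: True, h: True, x: False, k: False}
  {x: True, u: True, h: True, k: False}
  {k: True, h: True, u: False, x: False}
  {x: True, k: True, h: True, u: False}
  {u: True, k: True, h: True, x: False}


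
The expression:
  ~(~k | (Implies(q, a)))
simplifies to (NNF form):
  k & q & ~a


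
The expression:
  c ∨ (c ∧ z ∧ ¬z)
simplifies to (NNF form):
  c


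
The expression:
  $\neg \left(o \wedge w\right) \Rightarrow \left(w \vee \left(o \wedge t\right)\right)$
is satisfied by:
  {t: True, w: True, o: True}
  {t: True, w: True, o: False}
  {w: True, o: True, t: False}
  {w: True, o: False, t: False}
  {t: True, o: True, w: False}


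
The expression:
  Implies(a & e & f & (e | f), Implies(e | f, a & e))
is always true.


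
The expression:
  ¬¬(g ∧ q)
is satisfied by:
  {g: True, q: True}


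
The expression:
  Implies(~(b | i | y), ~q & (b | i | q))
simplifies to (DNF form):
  b | i | y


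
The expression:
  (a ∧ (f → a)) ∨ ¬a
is always true.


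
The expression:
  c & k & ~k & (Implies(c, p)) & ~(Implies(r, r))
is never true.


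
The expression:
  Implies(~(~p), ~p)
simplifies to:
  ~p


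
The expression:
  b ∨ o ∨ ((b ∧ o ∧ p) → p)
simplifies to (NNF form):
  True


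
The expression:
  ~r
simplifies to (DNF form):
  ~r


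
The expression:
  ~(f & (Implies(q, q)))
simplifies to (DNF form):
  ~f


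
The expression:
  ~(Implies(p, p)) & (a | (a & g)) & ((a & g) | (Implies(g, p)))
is never true.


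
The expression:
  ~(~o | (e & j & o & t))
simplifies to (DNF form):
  (o & ~e) | (o & ~j) | (o & ~t)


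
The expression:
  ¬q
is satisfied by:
  {q: False}


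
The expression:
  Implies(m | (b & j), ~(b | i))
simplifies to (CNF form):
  (~b | ~j) & (~b | ~m) & (~i | ~m) & (~b | ~i | ~j) & (~b | ~i | ~m) & (~b | ~j | ~m) & (~i | ~j | ~m)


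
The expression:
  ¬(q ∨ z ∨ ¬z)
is never true.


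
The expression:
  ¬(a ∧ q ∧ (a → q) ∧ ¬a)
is always true.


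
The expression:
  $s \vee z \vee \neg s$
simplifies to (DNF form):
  $\text{True}$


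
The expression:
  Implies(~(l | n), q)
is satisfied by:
  {n: True, q: True, l: True}
  {n: True, q: True, l: False}
  {n: True, l: True, q: False}
  {n: True, l: False, q: False}
  {q: True, l: True, n: False}
  {q: True, l: False, n: False}
  {l: True, q: False, n: False}


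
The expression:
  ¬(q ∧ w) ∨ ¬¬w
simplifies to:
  True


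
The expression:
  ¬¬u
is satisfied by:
  {u: True}


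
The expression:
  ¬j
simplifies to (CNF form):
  ¬j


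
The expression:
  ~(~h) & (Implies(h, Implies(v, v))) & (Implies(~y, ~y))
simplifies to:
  h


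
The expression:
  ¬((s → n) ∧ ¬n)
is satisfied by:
  {n: True, s: True}
  {n: True, s: False}
  {s: True, n: False}


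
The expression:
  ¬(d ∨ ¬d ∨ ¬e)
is never true.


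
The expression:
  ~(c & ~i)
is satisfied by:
  {i: True, c: False}
  {c: False, i: False}
  {c: True, i: True}


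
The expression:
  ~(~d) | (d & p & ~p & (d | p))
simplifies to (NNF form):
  d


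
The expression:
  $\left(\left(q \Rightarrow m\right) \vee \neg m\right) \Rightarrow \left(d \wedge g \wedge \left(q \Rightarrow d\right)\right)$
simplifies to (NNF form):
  $d \wedge g$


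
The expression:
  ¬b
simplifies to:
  ¬b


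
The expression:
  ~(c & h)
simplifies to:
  ~c | ~h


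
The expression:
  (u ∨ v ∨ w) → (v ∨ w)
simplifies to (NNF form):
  v ∨ w ∨ ¬u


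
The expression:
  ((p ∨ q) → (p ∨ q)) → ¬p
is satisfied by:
  {p: False}


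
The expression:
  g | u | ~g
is always true.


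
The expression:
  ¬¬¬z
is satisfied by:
  {z: False}


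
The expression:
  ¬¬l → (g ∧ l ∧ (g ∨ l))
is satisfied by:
  {g: True, l: False}
  {l: False, g: False}
  {l: True, g: True}


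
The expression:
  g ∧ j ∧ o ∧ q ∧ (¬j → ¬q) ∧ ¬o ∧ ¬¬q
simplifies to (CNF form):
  False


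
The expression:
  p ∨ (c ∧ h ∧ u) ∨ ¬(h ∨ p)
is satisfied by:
  {u: True, p: True, c: True, h: False}
  {u: True, p: True, c: False, h: False}
  {p: True, c: True, h: False, u: False}
  {p: True, c: False, h: False, u: False}
  {u: True, c: True, h: False, p: False}
  {u: True, c: False, h: False, p: False}
  {c: True, u: False, h: False, p: False}
  {c: False, u: False, h: False, p: False}
  {u: True, p: True, h: True, c: True}
  {u: True, p: True, h: True, c: False}
  {p: True, h: True, c: True, u: False}
  {p: True, h: True, c: False, u: False}
  {u: True, h: True, c: True, p: False}


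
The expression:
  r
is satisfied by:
  {r: True}


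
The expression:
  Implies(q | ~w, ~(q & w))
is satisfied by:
  {w: False, q: False}
  {q: True, w: False}
  {w: True, q: False}


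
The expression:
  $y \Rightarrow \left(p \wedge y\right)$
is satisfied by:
  {p: True, y: False}
  {y: False, p: False}
  {y: True, p: True}


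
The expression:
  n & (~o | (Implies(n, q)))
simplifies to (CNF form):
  n & (q | ~o)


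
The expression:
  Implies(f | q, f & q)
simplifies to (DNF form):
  (f & q) | (~f & ~q)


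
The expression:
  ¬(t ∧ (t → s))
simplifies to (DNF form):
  ¬s ∨ ¬t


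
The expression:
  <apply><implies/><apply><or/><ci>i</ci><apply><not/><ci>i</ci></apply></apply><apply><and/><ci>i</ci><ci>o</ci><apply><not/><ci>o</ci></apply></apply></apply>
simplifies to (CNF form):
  <false/>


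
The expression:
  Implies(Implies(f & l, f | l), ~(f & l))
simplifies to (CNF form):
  ~f | ~l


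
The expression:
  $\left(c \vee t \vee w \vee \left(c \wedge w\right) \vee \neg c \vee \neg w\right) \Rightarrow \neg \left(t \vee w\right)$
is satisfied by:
  {w: False, t: False}


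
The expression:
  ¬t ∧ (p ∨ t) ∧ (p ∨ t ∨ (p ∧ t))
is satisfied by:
  {p: True, t: False}


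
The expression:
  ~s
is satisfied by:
  {s: False}


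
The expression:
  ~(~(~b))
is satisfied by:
  {b: False}


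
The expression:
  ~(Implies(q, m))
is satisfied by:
  {q: True, m: False}


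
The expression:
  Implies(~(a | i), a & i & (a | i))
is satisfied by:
  {i: True, a: True}
  {i: True, a: False}
  {a: True, i: False}


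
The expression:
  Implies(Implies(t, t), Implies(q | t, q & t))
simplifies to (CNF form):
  (q | ~q) & (q | ~t) & (t | ~q) & (t | ~t)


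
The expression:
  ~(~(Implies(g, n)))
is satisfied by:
  {n: True, g: False}
  {g: False, n: False}
  {g: True, n: True}


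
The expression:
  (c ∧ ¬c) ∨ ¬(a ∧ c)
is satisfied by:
  {c: False, a: False}
  {a: True, c: False}
  {c: True, a: False}


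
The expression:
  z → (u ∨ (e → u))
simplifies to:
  u ∨ ¬e ∨ ¬z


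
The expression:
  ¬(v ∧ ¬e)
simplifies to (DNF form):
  e ∨ ¬v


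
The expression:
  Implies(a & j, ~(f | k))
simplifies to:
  ~a | ~j | (~f & ~k)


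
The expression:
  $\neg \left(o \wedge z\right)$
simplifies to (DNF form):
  $\neg o \vee \neg z$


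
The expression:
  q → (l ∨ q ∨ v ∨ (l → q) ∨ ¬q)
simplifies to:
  True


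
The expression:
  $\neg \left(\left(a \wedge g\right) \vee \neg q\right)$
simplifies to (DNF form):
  $\left(q \wedge \neg a\right) \vee \left(q \wedge \neg g\right)$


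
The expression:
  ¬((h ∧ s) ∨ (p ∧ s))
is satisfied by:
  {h: False, s: False, p: False}
  {p: True, h: False, s: False}
  {h: True, p: False, s: False}
  {p: True, h: True, s: False}
  {s: True, p: False, h: False}


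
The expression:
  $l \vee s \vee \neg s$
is always true.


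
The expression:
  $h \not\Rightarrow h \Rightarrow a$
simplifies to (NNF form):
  $\text{True}$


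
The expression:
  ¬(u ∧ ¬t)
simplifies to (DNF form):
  t ∨ ¬u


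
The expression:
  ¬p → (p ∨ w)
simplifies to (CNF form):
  p ∨ w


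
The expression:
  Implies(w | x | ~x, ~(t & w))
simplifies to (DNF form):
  ~t | ~w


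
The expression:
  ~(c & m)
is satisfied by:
  {m: False, c: False}
  {c: True, m: False}
  {m: True, c: False}


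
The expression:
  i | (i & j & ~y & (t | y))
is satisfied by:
  {i: True}


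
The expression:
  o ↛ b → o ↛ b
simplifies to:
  True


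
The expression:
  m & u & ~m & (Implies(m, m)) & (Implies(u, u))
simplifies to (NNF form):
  False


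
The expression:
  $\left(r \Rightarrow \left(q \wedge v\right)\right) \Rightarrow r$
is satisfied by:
  {r: True}


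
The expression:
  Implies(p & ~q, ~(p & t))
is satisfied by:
  {q: True, p: False, t: False}
  {p: False, t: False, q: False}
  {q: True, t: True, p: False}
  {t: True, p: False, q: False}
  {q: True, p: True, t: False}
  {p: True, q: False, t: False}
  {q: True, t: True, p: True}


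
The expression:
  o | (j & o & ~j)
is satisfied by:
  {o: True}


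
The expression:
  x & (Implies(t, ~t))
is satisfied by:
  {x: True, t: False}


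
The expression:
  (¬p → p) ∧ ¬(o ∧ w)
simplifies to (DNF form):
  (p ∧ ¬o) ∨ (p ∧ ¬w)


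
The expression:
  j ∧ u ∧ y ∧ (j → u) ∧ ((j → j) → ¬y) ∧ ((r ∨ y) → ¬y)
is never true.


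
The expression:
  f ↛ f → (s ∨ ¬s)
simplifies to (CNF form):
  True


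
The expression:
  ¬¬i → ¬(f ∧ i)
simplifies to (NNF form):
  ¬f ∨ ¬i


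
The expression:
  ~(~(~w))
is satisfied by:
  {w: False}


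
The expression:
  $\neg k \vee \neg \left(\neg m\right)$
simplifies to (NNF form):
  $m \vee \neg k$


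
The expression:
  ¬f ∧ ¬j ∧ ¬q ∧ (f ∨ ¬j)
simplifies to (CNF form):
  ¬f ∧ ¬j ∧ ¬q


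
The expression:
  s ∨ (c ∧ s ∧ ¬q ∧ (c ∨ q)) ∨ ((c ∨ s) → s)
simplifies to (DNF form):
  s ∨ ¬c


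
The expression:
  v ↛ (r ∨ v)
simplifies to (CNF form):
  False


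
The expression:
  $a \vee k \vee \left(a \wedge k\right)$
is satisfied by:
  {a: True, k: True}
  {a: True, k: False}
  {k: True, a: False}


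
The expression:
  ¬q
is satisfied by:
  {q: False}


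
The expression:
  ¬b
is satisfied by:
  {b: False}


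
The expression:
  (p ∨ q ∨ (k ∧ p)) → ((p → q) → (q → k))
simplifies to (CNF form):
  k ∨ ¬q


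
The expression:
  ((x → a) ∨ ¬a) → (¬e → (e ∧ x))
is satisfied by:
  {e: True}


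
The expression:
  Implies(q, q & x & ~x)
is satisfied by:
  {q: False}


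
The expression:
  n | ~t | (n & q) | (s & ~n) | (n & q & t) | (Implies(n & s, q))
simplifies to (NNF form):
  True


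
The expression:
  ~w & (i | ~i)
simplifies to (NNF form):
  ~w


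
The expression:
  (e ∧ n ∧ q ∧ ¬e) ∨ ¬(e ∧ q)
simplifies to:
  ¬e ∨ ¬q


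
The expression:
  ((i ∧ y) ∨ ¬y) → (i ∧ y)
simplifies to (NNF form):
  y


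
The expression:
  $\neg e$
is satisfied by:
  {e: False}


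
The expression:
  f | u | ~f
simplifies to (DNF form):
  True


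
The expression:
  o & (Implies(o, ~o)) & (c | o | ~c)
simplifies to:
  False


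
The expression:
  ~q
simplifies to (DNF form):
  ~q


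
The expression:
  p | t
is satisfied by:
  {t: True, p: True}
  {t: True, p: False}
  {p: True, t: False}


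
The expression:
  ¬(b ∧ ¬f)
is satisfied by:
  {f: True, b: False}
  {b: False, f: False}
  {b: True, f: True}


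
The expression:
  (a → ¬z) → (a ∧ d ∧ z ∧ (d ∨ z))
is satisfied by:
  {a: True, z: True}


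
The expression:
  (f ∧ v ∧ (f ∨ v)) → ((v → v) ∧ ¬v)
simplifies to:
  ¬f ∨ ¬v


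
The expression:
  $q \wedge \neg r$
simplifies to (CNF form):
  $q \wedge \neg r$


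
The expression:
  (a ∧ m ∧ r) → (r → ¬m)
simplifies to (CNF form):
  ¬a ∨ ¬m ∨ ¬r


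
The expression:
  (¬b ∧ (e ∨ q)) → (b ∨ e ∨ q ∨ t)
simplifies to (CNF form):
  True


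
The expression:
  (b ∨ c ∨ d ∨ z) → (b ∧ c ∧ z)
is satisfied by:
  {b: True, z: True, c: True, d: False}
  {b: True, d: True, z: True, c: True}
  {d: False, c: False, z: False, b: False}


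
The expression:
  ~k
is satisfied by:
  {k: False}


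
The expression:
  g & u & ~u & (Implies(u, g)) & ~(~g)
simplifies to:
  False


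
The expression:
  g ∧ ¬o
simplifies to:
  g ∧ ¬o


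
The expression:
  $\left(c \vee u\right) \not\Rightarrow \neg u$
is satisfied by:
  {u: True}


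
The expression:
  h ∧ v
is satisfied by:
  {h: True, v: True}


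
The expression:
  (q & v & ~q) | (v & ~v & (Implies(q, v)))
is never true.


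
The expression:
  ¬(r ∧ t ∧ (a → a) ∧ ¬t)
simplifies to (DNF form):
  True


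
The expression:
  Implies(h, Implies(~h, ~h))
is always true.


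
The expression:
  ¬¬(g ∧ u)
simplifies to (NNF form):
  g ∧ u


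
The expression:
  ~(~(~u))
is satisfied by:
  {u: False}


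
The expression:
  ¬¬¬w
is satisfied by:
  {w: False}


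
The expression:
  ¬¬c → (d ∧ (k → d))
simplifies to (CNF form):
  d ∨ ¬c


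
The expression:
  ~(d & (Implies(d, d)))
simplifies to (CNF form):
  ~d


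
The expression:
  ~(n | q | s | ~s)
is never true.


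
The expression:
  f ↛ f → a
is always true.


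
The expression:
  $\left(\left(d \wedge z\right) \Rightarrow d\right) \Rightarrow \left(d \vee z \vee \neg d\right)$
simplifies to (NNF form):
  $\text{True}$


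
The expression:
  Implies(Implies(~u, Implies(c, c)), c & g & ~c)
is never true.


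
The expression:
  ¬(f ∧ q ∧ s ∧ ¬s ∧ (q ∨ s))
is always true.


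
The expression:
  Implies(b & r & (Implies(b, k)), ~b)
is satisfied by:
  {k: False, b: False, r: False}
  {r: True, k: False, b: False}
  {b: True, k: False, r: False}
  {r: True, b: True, k: False}
  {k: True, r: False, b: False}
  {r: True, k: True, b: False}
  {b: True, k: True, r: False}


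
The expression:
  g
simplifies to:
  g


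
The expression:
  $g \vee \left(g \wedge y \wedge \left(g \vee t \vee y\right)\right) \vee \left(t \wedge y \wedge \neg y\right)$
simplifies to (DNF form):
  $g$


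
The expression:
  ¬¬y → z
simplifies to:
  z ∨ ¬y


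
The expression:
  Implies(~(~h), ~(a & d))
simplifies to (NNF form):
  ~a | ~d | ~h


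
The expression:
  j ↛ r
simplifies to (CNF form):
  j ∧ ¬r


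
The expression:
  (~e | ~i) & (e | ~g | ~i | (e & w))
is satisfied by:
  {g: False, i: False, e: False}
  {e: True, g: False, i: False}
  {g: True, e: False, i: False}
  {e: True, g: True, i: False}
  {i: True, e: False, g: False}


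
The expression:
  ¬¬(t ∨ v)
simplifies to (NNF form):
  t ∨ v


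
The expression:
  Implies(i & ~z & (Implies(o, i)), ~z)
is always true.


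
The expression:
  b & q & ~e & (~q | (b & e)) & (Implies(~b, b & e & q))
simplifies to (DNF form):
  False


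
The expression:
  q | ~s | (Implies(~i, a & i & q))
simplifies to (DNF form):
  i | q | ~s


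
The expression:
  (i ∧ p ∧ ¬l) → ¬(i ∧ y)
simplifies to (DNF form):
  l ∨ ¬i ∨ ¬p ∨ ¬y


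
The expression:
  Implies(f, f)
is always true.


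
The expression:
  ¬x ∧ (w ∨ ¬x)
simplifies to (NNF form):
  ¬x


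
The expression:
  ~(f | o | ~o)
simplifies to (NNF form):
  False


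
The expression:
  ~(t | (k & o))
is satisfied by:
  {t: False, k: False, o: False}
  {o: True, t: False, k: False}
  {k: True, t: False, o: False}


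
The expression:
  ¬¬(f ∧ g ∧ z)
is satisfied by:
  {z: True, g: True, f: True}


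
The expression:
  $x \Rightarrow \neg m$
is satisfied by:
  {m: False, x: False}
  {x: True, m: False}
  {m: True, x: False}


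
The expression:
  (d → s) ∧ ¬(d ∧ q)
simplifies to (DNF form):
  (s ∧ ¬q) ∨ ¬d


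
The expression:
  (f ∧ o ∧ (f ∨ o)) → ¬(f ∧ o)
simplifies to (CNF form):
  ¬f ∨ ¬o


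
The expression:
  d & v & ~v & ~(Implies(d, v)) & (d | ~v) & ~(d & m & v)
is never true.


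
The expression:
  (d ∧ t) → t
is always true.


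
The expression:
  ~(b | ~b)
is never true.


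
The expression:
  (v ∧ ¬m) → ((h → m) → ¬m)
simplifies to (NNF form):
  True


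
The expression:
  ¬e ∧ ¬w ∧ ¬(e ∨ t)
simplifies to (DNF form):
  ¬e ∧ ¬t ∧ ¬w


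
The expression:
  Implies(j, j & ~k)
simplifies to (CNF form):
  ~j | ~k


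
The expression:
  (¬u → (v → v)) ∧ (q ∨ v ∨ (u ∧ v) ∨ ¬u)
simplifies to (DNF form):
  q ∨ v ∨ ¬u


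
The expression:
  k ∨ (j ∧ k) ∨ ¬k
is always true.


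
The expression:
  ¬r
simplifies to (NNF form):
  ¬r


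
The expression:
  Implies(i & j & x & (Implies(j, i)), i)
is always true.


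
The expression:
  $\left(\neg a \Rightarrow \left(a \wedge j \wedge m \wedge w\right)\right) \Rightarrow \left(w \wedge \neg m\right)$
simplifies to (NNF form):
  $\left(w \wedge \neg m\right) \vee \neg a$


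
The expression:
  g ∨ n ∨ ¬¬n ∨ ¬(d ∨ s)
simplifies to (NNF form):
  g ∨ n ∨ (¬d ∧ ¬s)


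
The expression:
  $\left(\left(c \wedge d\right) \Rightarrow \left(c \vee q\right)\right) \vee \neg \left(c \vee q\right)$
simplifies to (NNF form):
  $\text{True}$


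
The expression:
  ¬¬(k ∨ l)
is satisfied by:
  {k: True, l: True}
  {k: True, l: False}
  {l: True, k: False}


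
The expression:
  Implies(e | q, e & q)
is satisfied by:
  {e: False, q: False}
  {q: True, e: True}


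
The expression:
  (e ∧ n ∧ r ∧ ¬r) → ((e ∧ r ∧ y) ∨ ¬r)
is always true.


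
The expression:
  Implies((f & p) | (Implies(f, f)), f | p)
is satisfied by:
  {p: True, f: True}
  {p: True, f: False}
  {f: True, p: False}


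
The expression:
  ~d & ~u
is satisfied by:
  {u: False, d: False}


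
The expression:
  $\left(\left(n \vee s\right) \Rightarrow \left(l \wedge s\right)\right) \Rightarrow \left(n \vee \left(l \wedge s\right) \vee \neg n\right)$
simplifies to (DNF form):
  $\text{True}$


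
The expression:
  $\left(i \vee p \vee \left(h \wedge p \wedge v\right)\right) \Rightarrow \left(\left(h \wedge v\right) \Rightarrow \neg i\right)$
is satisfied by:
  {h: False, v: False, i: False}
  {i: True, h: False, v: False}
  {v: True, h: False, i: False}
  {i: True, v: True, h: False}
  {h: True, i: False, v: False}
  {i: True, h: True, v: False}
  {v: True, h: True, i: False}


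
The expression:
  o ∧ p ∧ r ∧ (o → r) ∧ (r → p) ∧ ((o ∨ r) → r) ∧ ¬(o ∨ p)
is never true.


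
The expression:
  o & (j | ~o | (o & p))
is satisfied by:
  {p: True, j: True, o: True}
  {p: True, o: True, j: False}
  {j: True, o: True, p: False}


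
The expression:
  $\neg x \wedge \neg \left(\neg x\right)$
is never true.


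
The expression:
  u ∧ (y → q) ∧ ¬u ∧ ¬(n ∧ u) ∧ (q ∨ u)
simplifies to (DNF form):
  False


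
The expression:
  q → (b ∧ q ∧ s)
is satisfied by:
  {b: True, s: True, q: False}
  {b: True, s: False, q: False}
  {s: True, b: False, q: False}
  {b: False, s: False, q: False}
  {b: True, q: True, s: True}


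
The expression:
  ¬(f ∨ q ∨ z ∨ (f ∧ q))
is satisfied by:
  {q: False, z: False, f: False}


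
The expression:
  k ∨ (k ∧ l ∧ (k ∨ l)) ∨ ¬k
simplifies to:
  True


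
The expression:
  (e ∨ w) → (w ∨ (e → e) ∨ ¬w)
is always true.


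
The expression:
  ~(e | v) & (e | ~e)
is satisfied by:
  {v: False, e: False}


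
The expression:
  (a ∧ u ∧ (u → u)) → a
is always true.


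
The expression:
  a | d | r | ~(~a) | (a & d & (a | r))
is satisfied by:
  {r: True, a: True, d: True}
  {r: True, a: True, d: False}
  {r: True, d: True, a: False}
  {r: True, d: False, a: False}
  {a: True, d: True, r: False}
  {a: True, d: False, r: False}
  {d: True, a: False, r: False}


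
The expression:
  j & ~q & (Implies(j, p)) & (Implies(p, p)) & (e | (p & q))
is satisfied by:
  {p: True, j: True, e: True, q: False}


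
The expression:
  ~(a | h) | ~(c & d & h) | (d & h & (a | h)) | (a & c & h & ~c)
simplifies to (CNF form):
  True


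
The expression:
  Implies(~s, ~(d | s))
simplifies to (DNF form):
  s | ~d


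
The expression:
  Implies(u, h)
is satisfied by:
  {h: True, u: False}
  {u: False, h: False}
  {u: True, h: True}


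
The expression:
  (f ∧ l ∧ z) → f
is always true.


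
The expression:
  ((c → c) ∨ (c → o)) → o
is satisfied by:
  {o: True}


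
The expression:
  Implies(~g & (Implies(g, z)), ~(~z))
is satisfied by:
  {z: True, g: True}
  {z: True, g: False}
  {g: True, z: False}


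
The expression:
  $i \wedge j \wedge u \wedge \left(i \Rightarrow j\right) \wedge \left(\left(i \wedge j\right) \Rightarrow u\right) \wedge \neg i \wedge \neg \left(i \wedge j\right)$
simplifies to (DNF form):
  $\text{False}$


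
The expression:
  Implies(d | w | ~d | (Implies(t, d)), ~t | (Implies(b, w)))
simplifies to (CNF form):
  w | ~b | ~t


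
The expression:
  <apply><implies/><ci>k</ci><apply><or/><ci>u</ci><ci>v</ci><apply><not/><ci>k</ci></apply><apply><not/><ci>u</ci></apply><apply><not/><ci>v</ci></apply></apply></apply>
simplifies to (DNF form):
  <true/>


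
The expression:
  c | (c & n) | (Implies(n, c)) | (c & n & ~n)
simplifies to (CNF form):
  c | ~n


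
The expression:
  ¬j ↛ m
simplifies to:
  m ∨ ¬j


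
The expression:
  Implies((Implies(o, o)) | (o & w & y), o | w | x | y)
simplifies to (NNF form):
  o | w | x | y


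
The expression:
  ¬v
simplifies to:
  ¬v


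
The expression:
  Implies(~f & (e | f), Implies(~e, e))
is always true.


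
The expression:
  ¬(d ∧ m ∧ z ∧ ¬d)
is always true.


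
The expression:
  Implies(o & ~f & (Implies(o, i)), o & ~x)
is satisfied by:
  {f: True, o: False, x: False, i: False}
  {f: False, o: False, x: False, i: False}
  {i: True, f: True, o: False, x: False}
  {i: True, f: False, o: False, x: False}
  {x: True, f: True, o: False, i: False}
  {x: True, f: False, o: False, i: False}
  {i: True, x: True, f: True, o: False}
  {i: True, x: True, f: False, o: False}
  {o: True, f: True, i: False, x: False}
  {o: True, f: False, i: False, x: False}
  {i: True, o: True, f: True, x: False}
  {i: True, o: True, f: False, x: False}
  {x: True, o: True, f: True, i: False}
  {x: True, o: True, f: False, i: False}
  {x: True, o: True, i: True, f: True}


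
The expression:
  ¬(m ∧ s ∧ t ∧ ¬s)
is always true.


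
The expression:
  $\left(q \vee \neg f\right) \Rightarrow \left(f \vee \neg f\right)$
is always true.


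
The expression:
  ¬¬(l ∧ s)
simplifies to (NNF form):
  l ∧ s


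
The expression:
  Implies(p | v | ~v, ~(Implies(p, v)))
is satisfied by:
  {p: True, v: False}


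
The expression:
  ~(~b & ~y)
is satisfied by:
  {y: True, b: True}
  {y: True, b: False}
  {b: True, y: False}


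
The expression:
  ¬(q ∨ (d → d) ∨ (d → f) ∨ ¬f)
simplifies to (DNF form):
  False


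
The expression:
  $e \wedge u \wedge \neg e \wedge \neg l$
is never true.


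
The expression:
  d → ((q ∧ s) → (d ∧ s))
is always true.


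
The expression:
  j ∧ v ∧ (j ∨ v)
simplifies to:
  j ∧ v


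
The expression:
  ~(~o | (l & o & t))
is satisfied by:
  {o: True, l: False, t: False}
  {t: True, o: True, l: False}
  {l: True, o: True, t: False}


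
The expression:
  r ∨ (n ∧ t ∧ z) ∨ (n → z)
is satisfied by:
  {r: True, z: True, n: False}
  {r: True, z: False, n: False}
  {z: True, r: False, n: False}
  {r: False, z: False, n: False}
  {r: True, n: True, z: True}
  {r: True, n: True, z: False}
  {n: True, z: True, r: False}


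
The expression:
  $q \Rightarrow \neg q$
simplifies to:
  $\neg q$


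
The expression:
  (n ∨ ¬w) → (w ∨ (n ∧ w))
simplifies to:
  w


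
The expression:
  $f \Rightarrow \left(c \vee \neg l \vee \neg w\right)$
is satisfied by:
  {c: True, l: False, w: False, f: False}
  {f: False, l: False, c: False, w: False}
  {f: True, c: True, l: False, w: False}
  {f: True, l: False, c: False, w: False}
  {w: True, c: True, f: False, l: False}
  {w: True, f: False, l: False, c: False}
  {w: True, f: True, c: True, l: False}
  {w: True, f: True, l: False, c: False}
  {c: True, l: True, w: False, f: False}
  {l: True, w: False, c: False, f: False}
  {f: True, l: True, c: True, w: False}
  {f: True, l: True, w: False, c: False}
  {c: True, l: True, w: True, f: False}
  {l: True, w: True, f: False, c: False}
  {f: True, l: True, w: True, c: True}


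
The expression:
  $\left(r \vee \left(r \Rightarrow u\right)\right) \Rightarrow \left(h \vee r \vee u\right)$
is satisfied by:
  {r: True, u: True, h: True}
  {r: True, u: True, h: False}
  {r: True, h: True, u: False}
  {r: True, h: False, u: False}
  {u: True, h: True, r: False}
  {u: True, h: False, r: False}
  {h: True, u: False, r: False}


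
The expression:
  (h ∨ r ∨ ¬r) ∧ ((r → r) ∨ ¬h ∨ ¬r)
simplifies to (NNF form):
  True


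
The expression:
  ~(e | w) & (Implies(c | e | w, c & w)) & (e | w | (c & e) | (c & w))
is never true.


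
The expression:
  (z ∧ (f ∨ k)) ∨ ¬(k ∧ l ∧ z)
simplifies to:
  True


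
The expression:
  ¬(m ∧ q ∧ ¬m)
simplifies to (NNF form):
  True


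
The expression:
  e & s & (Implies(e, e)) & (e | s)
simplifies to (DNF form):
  e & s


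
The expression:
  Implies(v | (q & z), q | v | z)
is always true.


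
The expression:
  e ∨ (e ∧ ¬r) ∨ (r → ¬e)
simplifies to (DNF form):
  True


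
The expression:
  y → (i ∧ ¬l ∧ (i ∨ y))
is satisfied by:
  {i: True, l: False, y: False}
  {l: False, y: False, i: False}
  {i: True, l: True, y: False}
  {l: True, i: False, y: False}
  {y: True, i: True, l: False}


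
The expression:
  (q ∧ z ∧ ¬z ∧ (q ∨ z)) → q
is always true.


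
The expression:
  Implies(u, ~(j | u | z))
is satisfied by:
  {u: False}


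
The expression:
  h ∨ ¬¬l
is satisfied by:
  {l: True, h: True}
  {l: True, h: False}
  {h: True, l: False}


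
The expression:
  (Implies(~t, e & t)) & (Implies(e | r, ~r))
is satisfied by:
  {t: True, r: False}


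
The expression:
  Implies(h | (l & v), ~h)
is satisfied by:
  {h: False}


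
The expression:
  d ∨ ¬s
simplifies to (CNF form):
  d ∨ ¬s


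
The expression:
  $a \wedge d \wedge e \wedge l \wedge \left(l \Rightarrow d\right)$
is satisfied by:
  {a: True, e: True, d: True, l: True}


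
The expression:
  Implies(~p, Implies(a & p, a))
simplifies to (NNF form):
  True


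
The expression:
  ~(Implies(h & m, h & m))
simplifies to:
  False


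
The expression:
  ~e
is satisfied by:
  {e: False}


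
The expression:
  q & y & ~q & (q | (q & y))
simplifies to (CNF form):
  False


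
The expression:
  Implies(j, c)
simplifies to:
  c | ~j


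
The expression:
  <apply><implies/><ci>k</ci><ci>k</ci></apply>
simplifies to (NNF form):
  <true/>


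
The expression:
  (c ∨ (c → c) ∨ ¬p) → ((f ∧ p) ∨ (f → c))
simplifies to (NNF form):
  c ∨ p ∨ ¬f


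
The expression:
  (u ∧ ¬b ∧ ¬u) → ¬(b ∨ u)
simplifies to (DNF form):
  True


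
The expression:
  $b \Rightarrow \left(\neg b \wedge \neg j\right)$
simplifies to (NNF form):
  $\neg b$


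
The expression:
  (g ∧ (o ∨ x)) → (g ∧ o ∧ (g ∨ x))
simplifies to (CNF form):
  o ∨ ¬g ∨ ¬x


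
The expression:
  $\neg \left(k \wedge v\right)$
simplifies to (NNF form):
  $\neg k \vee \neg v$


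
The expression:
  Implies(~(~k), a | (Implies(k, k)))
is always true.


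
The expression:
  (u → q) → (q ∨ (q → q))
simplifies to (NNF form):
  True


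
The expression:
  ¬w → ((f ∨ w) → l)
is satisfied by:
  {l: True, w: True, f: False}
  {l: True, w: False, f: False}
  {w: True, l: False, f: False}
  {l: False, w: False, f: False}
  {f: True, l: True, w: True}
  {f: True, l: True, w: False}
  {f: True, w: True, l: False}


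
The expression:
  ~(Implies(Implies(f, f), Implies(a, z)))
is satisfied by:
  {a: True, z: False}


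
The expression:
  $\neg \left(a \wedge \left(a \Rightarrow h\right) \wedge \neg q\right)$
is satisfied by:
  {q: True, h: False, a: False}
  {h: False, a: False, q: False}
  {a: True, q: True, h: False}
  {a: True, h: False, q: False}
  {q: True, h: True, a: False}
  {h: True, q: False, a: False}
  {a: True, h: True, q: True}


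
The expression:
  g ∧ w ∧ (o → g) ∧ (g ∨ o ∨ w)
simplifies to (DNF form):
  g ∧ w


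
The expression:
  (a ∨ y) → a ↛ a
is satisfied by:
  {y: False, a: False}


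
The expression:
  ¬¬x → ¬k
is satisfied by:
  {k: False, x: False}
  {x: True, k: False}
  {k: True, x: False}


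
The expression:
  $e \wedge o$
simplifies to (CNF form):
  $e \wedge o$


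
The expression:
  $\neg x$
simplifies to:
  $\neg x$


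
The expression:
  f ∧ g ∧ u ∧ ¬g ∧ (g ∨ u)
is never true.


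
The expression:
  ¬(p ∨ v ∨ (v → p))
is never true.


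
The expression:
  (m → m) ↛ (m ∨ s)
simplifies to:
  ¬m ∧ ¬s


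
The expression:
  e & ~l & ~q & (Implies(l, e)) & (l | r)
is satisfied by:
  {r: True, e: True, q: False, l: False}


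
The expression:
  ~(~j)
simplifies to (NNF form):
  j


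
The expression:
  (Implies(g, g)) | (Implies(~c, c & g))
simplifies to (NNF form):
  True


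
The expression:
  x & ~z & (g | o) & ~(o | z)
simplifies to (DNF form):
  g & x & ~o & ~z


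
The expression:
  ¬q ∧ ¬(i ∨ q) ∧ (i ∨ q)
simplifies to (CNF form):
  False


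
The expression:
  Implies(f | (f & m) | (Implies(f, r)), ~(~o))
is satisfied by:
  {o: True}


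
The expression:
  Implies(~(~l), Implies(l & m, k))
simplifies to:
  k | ~l | ~m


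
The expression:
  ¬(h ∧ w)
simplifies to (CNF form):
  ¬h ∨ ¬w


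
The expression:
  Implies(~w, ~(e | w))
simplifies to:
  w | ~e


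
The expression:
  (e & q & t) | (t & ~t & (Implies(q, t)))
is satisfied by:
  {t: True, e: True, q: True}


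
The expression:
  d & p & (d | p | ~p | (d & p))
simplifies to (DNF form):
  d & p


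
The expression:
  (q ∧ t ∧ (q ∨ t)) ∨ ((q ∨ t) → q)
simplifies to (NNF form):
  q ∨ ¬t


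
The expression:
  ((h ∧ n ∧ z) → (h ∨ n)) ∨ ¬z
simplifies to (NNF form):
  True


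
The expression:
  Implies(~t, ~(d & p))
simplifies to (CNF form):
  t | ~d | ~p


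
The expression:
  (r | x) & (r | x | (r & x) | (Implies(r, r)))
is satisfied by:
  {r: True, x: True}
  {r: True, x: False}
  {x: True, r: False}


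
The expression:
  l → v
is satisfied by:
  {v: True, l: False}
  {l: False, v: False}
  {l: True, v: True}


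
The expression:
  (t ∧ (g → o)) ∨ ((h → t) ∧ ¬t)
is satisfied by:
  {o: True, t: True, g: False, h: False}
  {t: True, o: False, g: False, h: False}
  {h: True, o: True, t: True, g: False}
  {h: True, t: True, o: False, g: False}
  {o: True, g: True, t: True, h: False}
  {h: True, o: True, g: True, t: True}
  {o: True, h: False, t: False, g: False}
  {h: False, t: False, g: False, o: False}
  {o: True, g: True, h: False, t: False}
  {g: True, h: False, t: False, o: False}


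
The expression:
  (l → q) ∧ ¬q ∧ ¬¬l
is never true.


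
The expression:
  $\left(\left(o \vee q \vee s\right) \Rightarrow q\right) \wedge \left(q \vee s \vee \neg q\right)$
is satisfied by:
  {q: True, s: False, o: False}
  {q: True, o: True, s: False}
  {q: True, s: True, o: False}
  {q: True, o: True, s: True}
  {o: False, s: False, q: False}


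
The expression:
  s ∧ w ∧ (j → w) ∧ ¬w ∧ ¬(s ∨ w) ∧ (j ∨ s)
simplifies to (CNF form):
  False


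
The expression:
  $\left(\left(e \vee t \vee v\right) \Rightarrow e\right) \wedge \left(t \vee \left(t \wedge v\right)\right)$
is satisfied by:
  {t: True, e: True}


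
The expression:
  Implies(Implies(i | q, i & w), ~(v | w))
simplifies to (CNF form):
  (q | ~w) & (~i | ~w) & (i | q | ~v) & (i | q | ~w) & (i | ~i | ~v) & (i | ~i | ~w) & (q | ~v | ~w) & (~i | ~v | ~w)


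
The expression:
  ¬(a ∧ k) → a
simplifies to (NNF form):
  a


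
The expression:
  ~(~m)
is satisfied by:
  {m: True}


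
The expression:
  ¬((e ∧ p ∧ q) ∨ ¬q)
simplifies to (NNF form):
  q ∧ (¬e ∨ ¬p)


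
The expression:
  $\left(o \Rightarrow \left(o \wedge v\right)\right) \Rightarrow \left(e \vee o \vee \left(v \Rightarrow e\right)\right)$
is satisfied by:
  {o: True, e: True, v: False}
  {o: True, v: False, e: False}
  {e: True, v: False, o: False}
  {e: False, v: False, o: False}
  {o: True, e: True, v: True}
  {o: True, v: True, e: False}
  {e: True, v: True, o: False}


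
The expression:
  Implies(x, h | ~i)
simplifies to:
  h | ~i | ~x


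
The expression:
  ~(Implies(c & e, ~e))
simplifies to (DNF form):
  c & e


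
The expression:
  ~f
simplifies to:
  ~f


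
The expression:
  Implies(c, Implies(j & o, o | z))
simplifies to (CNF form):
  True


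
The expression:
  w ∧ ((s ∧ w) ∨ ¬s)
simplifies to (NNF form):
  w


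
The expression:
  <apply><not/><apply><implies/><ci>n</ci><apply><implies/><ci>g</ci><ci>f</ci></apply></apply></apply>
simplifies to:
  <apply><and/><ci>g</ci><ci>n</ci><apply><not/><ci>f</ci></apply></apply>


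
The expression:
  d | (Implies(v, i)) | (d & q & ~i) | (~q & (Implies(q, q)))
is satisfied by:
  {i: True, d: True, v: False, q: False}
  {i: True, v: False, q: False, d: False}
  {d: True, v: False, q: False, i: False}
  {d: False, v: False, q: False, i: False}
  {i: True, q: True, d: True, v: False}
  {i: True, q: True, d: False, v: False}
  {q: True, d: True, i: False, v: False}
  {q: True, i: False, v: False, d: False}
  {d: True, i: True, v: True, q: False}
  {i: True, v: True, d: False, q: False}
  {d: True, v: True, i: False, q: False}
  {v: True, i: False, q: False, d: False}
  {i: True, q: True, v: True, d: True}
  {i: True, q: True, v: True, d: False}
  {q: True, v: True, d: True, i: False}


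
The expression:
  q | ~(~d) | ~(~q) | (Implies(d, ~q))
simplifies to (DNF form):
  True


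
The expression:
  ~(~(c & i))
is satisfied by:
  {c: True, i: True}


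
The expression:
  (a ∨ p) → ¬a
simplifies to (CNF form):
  ¬a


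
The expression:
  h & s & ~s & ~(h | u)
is never true.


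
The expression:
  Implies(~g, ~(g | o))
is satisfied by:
  {g: True, o: False}
  {o: False, g: False}
  {o: True, g: True}


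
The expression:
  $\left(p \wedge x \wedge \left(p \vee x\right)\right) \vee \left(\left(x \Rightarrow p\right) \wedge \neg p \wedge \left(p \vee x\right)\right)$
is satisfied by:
  {p: True, x: True}


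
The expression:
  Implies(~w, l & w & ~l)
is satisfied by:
  {w: True}


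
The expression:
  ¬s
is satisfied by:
  {s: False}


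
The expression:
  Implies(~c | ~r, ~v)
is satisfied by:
  {r: True, c: True, v: False}
  {r: True, c: False, v: False}
  {c: True, r: False, v: False}
  {r: False, c: False, v: False}
  {r: True, v: True, c: True}


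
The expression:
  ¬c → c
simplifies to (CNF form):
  c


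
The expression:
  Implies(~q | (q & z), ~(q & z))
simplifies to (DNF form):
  ~q | ~z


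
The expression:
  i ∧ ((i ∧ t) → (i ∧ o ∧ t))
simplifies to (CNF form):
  i ∧ (o ∨ ¬t)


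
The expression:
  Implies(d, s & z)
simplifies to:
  ~d | (s & z)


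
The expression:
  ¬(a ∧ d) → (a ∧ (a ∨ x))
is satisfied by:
  {a: True}


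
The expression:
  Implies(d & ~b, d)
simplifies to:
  True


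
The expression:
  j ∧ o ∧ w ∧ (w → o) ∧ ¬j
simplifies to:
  False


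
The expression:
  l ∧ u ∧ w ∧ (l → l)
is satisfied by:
  {u: True, w: True, l: True}


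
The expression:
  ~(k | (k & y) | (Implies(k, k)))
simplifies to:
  False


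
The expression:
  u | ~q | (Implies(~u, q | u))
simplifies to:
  True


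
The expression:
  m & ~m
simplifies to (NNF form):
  False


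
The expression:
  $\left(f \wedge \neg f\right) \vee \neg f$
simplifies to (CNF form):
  $\neg f$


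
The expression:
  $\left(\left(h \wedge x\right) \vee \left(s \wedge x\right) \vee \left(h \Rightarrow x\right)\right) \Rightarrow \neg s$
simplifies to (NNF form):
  $\left(h \wedge \neg x\right) \vee \neg s$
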